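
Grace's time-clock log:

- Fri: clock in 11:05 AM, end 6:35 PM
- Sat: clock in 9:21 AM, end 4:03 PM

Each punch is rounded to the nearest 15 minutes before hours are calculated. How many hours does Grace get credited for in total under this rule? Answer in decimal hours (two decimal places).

14.25 hours

Fri: in 11:05 AM→11:00 AM, out 6:35 PM→6:30 PM; 7 h 30 min
Sat: in 9:21 AM→9:15 AM, out 4:03 PM→4:00 PM; 6 h 45 min
Total credited: 14 h 15 min.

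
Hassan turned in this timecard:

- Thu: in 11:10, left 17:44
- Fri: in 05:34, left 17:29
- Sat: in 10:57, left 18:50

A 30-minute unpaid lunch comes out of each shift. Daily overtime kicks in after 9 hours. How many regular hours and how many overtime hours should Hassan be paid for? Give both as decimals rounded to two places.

Regular 22.45 hours, overtime 2.42 hours

Thu: 11:10–17:44 = 6 h 34 min; less 30 min break → 6 h 4 min
Fri: 05:34–17:29 = 11 h 55 min; less 30 min break → 11 h 25 min
Sat: 10:57–18:50 = 7 h 53 min; less 30 min break → 7 h 23 min
Thu reg 6 h 4 min / OT 0 h 0 min; Fri reg 9 h 0 min / OT 2 h 25 min; Sat reg 7 h 23 min / OT 0 h 0 min.
Totals: regular 22 h 27 min, overtime 2 h 25 min.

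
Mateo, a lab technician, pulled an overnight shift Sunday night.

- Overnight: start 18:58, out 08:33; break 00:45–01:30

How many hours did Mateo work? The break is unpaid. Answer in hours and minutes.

12 h 50 min

Overnight: 18:58 → midnight = 5 h 2 min; midnight → 08:33 = 8 h 33 min; span 13 h 35 min; less 45 min break → 12 h 50 min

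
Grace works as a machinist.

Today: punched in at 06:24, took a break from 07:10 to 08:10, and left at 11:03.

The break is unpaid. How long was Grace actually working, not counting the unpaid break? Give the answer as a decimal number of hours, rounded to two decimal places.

3.65 hours

Today: 06:24–11:03 = 4 h 39 min; less 60 min break → 3 h 39 min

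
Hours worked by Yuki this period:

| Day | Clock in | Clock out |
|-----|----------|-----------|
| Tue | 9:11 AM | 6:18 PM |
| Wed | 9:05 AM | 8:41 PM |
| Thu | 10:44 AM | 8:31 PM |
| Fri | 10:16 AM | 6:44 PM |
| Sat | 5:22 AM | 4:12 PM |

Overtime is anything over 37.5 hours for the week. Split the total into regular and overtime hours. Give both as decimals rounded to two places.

Regular 37.50 hours, overtime 12.30 hours

Tue: 9:11 AM–6:18 PM = 9 h 7 min
Wed: 9:05 AM–8:41 PM = 11 h 36 min
Thu: 10:44 AM–8:31 PM = 9 h 47 min
Fri: 10:16 AM–6:44 PM = 8 h 28 min
Sat: 5:22 AM–4:12 PM = 10 h 50 min
Total worked: 49 h 48 min = 49.80 h.
Threshold 37.5 h → overtime 12 h 18 min, regular 37 h 30 min.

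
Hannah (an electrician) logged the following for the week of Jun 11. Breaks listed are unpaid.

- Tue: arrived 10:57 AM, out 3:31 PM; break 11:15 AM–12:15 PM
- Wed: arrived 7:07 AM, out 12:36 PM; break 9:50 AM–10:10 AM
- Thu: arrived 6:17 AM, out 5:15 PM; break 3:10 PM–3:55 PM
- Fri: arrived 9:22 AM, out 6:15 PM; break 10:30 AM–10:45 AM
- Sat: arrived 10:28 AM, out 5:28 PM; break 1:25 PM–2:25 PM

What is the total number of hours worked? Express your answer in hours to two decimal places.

Tue: 10:57 AM–3:31 PM = 4 h 34 min; less 60 min break → 3 h 34 min
Wed: 7:07 AM–12:36 PM = 5 h 29 min; less 20 min break → 5 h 9 min
Thu: 6:17 AM–5:15 PM = 10 h 58 min; less 45 min break → 10 h 13 min
Fri: 9:22 AM–6:15 PM = 8 h 53 min; less 15 min break → 8 h 38 min
Sat: 10:28 AM–5:28 PM = 7 h 0 min; less 60 min break → 6 h 0 min
Total: 3 h 34 min + 5 h 9 min + 10 h 13 min + 8 h 38 min + 6 h 0 min = 33 h 34 min.

33.57 hours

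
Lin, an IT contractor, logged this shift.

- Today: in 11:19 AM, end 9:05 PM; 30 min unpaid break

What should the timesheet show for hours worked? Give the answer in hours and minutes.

Today: 11:19 AM–9:05 PM = 9 h 46 min; less 30 min break → 9 h 16 min

9 h 16 min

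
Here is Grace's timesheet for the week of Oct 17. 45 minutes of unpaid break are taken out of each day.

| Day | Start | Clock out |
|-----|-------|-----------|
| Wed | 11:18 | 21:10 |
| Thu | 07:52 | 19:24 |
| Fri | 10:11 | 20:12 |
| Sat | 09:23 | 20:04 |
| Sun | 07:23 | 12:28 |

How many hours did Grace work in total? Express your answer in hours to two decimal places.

43.43 hours

Wed: 11:18–21:10 = 9 h 52 min; less 45 min break → 9 h 7 min
Thu: 07:52–19:24 = 11 h 32 min; less 45 min break → 10 h 47 min
Fri: 10:11–20:12 = 10 h 1 min; less 45 min break → 9 h 16 min
Sat: 09:23–20:04 = 10 h 41 min; less 45 min break → 9 h 56 min
Sun: 07:23–12:28 = 5 h 5 min; less 45 min break → 4 h 20 min
Total: 9 h 7 min + 10 h 47 min + 9 h 16 min + 9 h 56 min + 4 h 20 min = 43 h 26 min.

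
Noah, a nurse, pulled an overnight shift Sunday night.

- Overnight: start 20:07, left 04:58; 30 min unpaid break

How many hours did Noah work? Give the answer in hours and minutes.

8 h 21 min

Overnight: 20:07 → midnight = 3 h 53 min; midnight → 04:58 = 4 h 58 min; span 8 h 51 min; less 30 min break → 8 h 21 min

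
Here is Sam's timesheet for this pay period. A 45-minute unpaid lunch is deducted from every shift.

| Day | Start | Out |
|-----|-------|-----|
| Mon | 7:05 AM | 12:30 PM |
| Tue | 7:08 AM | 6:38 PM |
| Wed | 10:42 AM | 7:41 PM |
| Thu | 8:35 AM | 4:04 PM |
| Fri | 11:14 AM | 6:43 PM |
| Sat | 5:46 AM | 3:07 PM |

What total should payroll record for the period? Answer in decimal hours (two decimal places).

Mon: 7:05 AM–12:30 PM = 5 h 25 min; less 45 min break → 4 h 40 min
Tue: 7:08 AM–6:38 PM = 11 h 30 min; less 45 min break → 10 h 45 min
Wed: 10:42 AM–7:41 PM = 8 h 59 min; less 45 min break → 8 h 14 min
Thu: 8:35 AM–4:04 PM = 7 h 29 min; less 45 min break → 6 h 44 min
Fri: 11:14 AM–6:43 PM = 7 h 29 min; less 45 min break → 6 h 44 min
Sat: 5:46 AM–3:07 PM = 9 h 21 min; less 45 min break → 8 h 36 min
Total: 4 h 40 min + 10 h 45 min + 8 h 14 min + 6 h 44 min + 6 h 44 min + 8 h 36 min = 45 h 43 min.

45.72 hours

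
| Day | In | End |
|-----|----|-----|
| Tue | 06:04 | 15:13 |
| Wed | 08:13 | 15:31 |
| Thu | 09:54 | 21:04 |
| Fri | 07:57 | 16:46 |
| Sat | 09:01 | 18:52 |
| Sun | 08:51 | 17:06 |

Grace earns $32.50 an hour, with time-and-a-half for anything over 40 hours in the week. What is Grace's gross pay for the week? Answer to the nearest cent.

$2008.50

Tue: 06:04–15:13 = 9 h 9 min
Wed: 08:13–15:31 = 7 h 18 min
Thu: 09:54–21:04 = 11 h 10 min
Fri: 07:57–16:46 = 8 h 49 min
Sat: 09:01–18:52 = 9 h 51 min
Sun: 08:51–17:06 = 8 h 15 min
Total worked: 54 h 32 min = 3272 min.
Regular 40 h 0 min = 2400 min at $32.50/h; overtime 14 h 32 min = 872 min at $48.75/h.
Pay = (2400 × $32.50 + 872 × $48.75) ÷ 60 = $2008.50.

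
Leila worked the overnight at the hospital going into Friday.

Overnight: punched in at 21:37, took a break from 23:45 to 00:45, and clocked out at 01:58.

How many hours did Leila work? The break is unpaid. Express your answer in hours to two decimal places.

3.35 hours

Overnight: 21:37 → midnight = 2 h 23 min; midnight → 01:58 = 1 h 58 min; span 4 h 21 min; less 60 min break → 3 h 21 min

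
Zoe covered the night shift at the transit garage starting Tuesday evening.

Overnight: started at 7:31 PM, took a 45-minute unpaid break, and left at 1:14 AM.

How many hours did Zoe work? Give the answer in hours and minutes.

4 h 58 min

Overnight: 7:31 PM → midnight = 4 h 29 min; midnight → 1:14 AM = 1 h 14 min; span 5 h 43 min; less 45 min break → 4 h 58 min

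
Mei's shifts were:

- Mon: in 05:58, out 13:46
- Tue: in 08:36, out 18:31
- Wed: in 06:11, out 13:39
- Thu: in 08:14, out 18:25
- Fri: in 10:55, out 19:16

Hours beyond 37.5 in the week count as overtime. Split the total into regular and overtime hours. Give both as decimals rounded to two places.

Regular 37.50 hours, overtime 6.22 hours

Mon: 05:58–13:46 = 7 h 48 min
Tue: 08:36–18:31 = 9 h 55 min
Wed: 06:11–13:39 = 7 h 28 min
Thu: 08:14–18:25 = 10 h 11 min
Fri: 10:55–19:16 = 8 h 21 min
Total worked: 43 h 43 min = 43.72 h.
Threshold 37.5 h → overtime 6 h 13 min, regular 37 h 30 min.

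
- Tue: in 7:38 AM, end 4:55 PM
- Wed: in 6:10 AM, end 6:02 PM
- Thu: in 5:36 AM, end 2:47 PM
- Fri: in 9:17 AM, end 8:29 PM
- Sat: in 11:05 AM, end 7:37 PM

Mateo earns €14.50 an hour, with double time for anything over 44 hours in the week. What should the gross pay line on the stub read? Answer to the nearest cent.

€813.93

Tue: 7:38 AM–4:55 PM = 9 h 17 min
Wed: 6:10 AM–6:02 PM = 11 h 52 min
Thu: 5:36 AM–2:47 PM = 9 h 11 min
Fri: 9:17 AM–8:29 PM = 11 h 12 min
Sat: 11:05 AM–7:37 PM = 8 h 32 min
Total worked: 50 h 4 min = 3004 min.
Regular 44 h 0 min = 2640 min at €14.50/h; overtime 6 h 4 min = 364 min at €29.00/h.
Pay = (2640 × €14.50 + 364 × €29.00) ÷ 60 = €813.93.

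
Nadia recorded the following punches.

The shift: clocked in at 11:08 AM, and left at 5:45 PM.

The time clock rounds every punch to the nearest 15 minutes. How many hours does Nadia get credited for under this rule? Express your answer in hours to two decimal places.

The shift: in 11:08 AM→11:15 AM, out 5:45 PM→5:45 PM; 6 h 30 min

6.50 hours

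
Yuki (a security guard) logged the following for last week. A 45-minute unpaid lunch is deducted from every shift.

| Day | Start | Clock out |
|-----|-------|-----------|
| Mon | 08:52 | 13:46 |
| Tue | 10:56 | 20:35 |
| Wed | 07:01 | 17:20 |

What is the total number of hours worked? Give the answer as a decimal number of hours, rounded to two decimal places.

22.62 hours

Mon: 08:52–13:46 = 4 h 54 min; less 45 min break → 4 h 9 min
Tue: 10:56–20:35 = 9 h 39 min; less 45 min break → 8 h 54 min
Wed: 07:01–17:20 = 10 h 19 min; less 45 min break → 9 h 34 min
Total: 4 h 9 min + 8 h 54 min + 9 h 34 min = 22 h 37 min.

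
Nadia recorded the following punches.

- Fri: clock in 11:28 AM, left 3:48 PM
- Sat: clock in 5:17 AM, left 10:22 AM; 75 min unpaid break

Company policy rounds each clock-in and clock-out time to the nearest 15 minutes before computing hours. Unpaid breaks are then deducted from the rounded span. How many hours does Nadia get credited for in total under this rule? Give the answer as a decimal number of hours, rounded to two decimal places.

8.00 hours

Fri: in 11:28 AM→11:30 AM, out 3:48 PM→3:45 PM; 4 h 15 min
Sat: in 5:17 AM→5:15 AM, out 10:22 AM→10:15 AM; 5 h 0 min − 75 min = 3 h 45 min
Total credited: 8 h 0 min.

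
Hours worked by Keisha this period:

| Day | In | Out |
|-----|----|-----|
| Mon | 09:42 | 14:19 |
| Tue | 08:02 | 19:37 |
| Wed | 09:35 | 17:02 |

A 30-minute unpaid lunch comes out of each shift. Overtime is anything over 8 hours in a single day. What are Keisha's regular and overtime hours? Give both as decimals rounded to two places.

Regular 19.07 hours, overtime 3.08 hours

Mon: 09:42–14:19 = 4 h 37 min; less 30 min break → 4 h 7 min
Tue: 08:02–19:37 = 11 h 35 min; less 30 min break → 11 h 5 min
Wed: 09:35–17:02 = 7 h 27 min; less 30 min break → 6 h 57 min
Mon reg 4 h 7 min / OT 0 h 0 min; Tue reg 8 h 0 min / OT 3 h 5 min; Wed reg 6 h 57 min / OT 0 h 0 min.
Totals: regular 19 h 4 min, overtime 3 h 5 min.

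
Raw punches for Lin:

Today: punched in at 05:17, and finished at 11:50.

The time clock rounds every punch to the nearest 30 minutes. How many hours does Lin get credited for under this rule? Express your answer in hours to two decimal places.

Today: in 05:17→05:30, out 11:50→12:00; 6 h 30 min

6.50 hours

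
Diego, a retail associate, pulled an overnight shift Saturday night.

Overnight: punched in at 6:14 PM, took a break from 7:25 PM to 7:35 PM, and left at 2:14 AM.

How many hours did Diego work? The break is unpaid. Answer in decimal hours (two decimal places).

7.83 hours

Overnight: 6:14 PM → midnight = 5 h 46 min; midnight → 2:14 AM = 2 h 14 min; span 8 h 0 min; less 10 min break → 7 h 50 min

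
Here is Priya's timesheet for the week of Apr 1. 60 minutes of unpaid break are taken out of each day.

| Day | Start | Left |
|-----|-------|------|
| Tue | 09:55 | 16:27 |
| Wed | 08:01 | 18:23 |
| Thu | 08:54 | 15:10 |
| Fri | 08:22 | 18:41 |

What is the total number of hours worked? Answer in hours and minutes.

Tue: 09:55–16:27 = 6 h 32 min; less 60 min break → 5 h 32 min
Wed: 08:01–18:23 = 10 h 22 min; less 60 min break → 9 h 22 min
Thu: 08:54–15:10 = 6 h 16 min; less 60 min break → 5 h 16 min
Fri: 08:22–18:41 = 10 h 19 min; less 60 min break → 9 h 19 min
Total: 5 h 32 min + 9 h 22 min + 5 h 16 min + 9 h 19 min = 29 h 29 min.

29 h 29 min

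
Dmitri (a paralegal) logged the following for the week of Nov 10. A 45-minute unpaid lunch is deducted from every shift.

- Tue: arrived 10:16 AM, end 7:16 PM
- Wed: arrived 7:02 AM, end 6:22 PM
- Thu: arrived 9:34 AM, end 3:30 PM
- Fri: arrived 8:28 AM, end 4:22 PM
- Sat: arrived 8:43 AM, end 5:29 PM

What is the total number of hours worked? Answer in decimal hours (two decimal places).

Tue: 10:16 AM–7:16 PM = 9 h 0 min; less 45 min break → 8 h 15 min
Wed: 7:02 AM–6:22 PM = 11 h 20 min; less 45 min break → 10 h 35 min
Thu: 9:34 AM–3:30 PM = 5 h 56 min; less 45 min break → 5 h 11 min
Fri: 8:28 AM–4:22 PM = 7 h 54 min; less 45 min break → 7 h 9 min
Sat: 8:43 AM–5:29 PM = 8 h 46 min; less 45 min break → 8 h 1 min
Total: 8 h 15 min + 10 h 35 min + 5 h 11 min + 7 h 9 min + 8 h 1 min = 39 h 11 min.

39.18 hours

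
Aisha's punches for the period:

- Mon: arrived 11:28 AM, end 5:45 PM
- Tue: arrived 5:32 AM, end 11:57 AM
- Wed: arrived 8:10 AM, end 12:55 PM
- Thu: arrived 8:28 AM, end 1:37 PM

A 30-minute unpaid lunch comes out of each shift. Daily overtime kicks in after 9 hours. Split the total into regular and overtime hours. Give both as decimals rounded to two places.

Regular 20.60 hours, overtime 0.00 hours

Mon: 11:28 AM–5:45 PM = 6 h 17 min; less 30 min break → 5 h 47 min
Tue: 5:32 AM–11:57 AM = 6 h 25 min; less 30 min break → 5 h 55 min
Wed: 8:10 AM–12:55 PM = 4 h 45 min; less 30 min break → 4 h 15 min
Thu: 8:28 AM–1:37 PM = 5 h 9 min; less 30 min break → 4 h 39 min
Mon reg 5 h 47 min / OT 0 h 0 min; Tue reg 5 h 55 min / OT 0 h 0 min; Wed reg 4 h 15 min / OT 0 h 0 min; Thu reg 4 h 39 min / OT 0 h 0 min.
Totals: regular 20 h 36 min, overtime 0 h 0 min.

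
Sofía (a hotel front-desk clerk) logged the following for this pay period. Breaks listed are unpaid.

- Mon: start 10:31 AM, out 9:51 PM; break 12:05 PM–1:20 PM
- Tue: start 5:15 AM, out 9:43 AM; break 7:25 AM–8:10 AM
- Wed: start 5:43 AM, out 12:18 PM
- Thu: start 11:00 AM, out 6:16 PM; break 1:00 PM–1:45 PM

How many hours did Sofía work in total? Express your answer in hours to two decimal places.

Mon: 10:31 AM–9:51 PM = 11 h 20 min; less 75 min break → 10 h 5 min
Tue: 5:15 AM–9:43 AM = 4 h 28 min; less 45 min break → 3 h 43 min
Wed: 5:43 AM–12:18 PM = 6 h 35 min
Thu: 11:00 AM–6:16 PM = 7 h 16 min; less 45 min break → 6 h 31 min
Total: 10 h 5 min + 3 h 43 min + 6 h 35 min + 6 h 31 min = 26 h 54 min.

26.90 hours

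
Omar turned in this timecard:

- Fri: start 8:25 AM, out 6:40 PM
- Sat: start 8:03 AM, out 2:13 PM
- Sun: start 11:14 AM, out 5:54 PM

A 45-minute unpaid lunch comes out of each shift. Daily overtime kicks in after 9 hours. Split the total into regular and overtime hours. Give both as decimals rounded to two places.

Fri: 8:25 AM–6:40 PM = 10 h 15 min; less 45 min break → 9 h 30 min
Sat: 8:03 AM–2:13 PM = 6 h 10 min; less 45 min break → 5 h 25 min
Sun: 11:14 AM–5:54 PM = 6 h 40 min; less 45 min break → 5 h 55 min
Fri reg 9 h 0 min / OT 0 h 30 min; Sat reg 5 h 25 min / OT 0 h 0 min; Sun reg 5 h 55 min / OT 0 h 0 min.
Totals: regular 20 h 20 min, overtime 0 h 30 min.

Regular 20.33 hours, overtime 0.50 hours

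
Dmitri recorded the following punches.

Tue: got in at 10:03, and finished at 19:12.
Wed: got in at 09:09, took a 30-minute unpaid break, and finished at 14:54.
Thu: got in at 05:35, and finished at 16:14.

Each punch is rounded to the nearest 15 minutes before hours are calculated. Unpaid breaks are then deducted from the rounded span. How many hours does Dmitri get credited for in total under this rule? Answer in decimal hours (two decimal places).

25.25 hours

Tue: in 10:03→10:00, out 19:12→19:15; 9 h 15 min
Wed: in 09:09→09:15, out 14:54→15:00; 5 h 45 min − 30 min = 5 h 15 min
Thu: in 05:35→05:30, out 16:14→16:15; 10 h 45 min
Total credited: 25 h 15 min.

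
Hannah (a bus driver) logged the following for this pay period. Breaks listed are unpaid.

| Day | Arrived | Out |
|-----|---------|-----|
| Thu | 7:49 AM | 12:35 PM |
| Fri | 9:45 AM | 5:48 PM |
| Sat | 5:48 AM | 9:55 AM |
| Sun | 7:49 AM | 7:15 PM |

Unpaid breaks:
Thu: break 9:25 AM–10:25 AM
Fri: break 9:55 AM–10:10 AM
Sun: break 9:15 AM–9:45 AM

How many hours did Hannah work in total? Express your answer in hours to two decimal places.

Thu: 7:49 AM–12:35 PM = 4 h 46 min; less 60 min break → 3 h 46 min
Fri: 9:45 AM–5:48 PM = 8 h 3 min; less 15 min break → 7 h 48 min
Sat: 5:48 AM–9:55 AM = 4 h 7 min
Sun: 7:49 AM–7:15 PM = 11 h 26 min; less 30 min break → 10 h 56 min
Total: 3 h 46 min + 7 h 48 min + 4 h 7 min + 10 h 56 min = 26 h 37 min.

26.62 hours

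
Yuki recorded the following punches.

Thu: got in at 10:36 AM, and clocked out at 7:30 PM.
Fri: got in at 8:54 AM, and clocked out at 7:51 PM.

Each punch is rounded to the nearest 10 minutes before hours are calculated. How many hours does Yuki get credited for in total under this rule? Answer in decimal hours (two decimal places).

19.83 hours

Thu: in 10:36 AM→10:40 AM, out 7:30 PM→7:30 PM; 8 h 50 min
Fri: in 8:54 AM→8:50 AM, out 7:51 PM→7:50 PM; 11 h 0 min
Total credited: 19 h 50 min.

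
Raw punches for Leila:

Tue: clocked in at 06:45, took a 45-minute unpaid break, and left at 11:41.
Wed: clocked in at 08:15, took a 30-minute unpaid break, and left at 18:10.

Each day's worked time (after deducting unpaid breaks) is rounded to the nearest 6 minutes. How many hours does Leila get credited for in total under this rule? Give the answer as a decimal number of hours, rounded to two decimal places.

Tue: 06:45–11:41 = 4 h 56 min − 45 min = 4 h 11 min → rounds to 4 h 12 min
Wed: 08:15–18:10 = 9 h 55 min − 30 min = 9 h 25 min → rounds to 9 h 24 min
Total credited: 13 h 36 min.

13.60 hours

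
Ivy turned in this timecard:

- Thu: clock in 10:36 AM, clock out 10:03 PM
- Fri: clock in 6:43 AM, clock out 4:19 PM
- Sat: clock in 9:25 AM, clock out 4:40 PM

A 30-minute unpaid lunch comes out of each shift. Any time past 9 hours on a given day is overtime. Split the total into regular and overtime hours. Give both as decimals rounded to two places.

Regular 24.75 hours, overtime 2.05 hours

Thu: 10:36 AM–10:03 PM = 11 h 27 min; less 30 min break → 10 h 57 min
Fri: 6:43 AM–4:19 PM = 9 h 36 min; less 30 min break → 9 h 6 min
Sat: 9:25 AM–4:40 PM = 7 h 15 min; less 30 min break → 6 h 45 min
Thu reg 9 h 0 min / OT 1 h 57 min; Fri reg 9 h 0 min / OT 0 h 6 min; Sat reg 6 h 45 min / OT 0 h 0 min.
Totals: regular 24 h 45 min, overtime 2 h 3 min.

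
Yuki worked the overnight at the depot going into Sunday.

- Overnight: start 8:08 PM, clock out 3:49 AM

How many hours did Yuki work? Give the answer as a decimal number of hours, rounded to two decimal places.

7.68 hours

Overnight: 8:08 PM → midnight = 3 h 52 min; midnight → 3:49 AM = 3 h 49 min; span 7 h 41 min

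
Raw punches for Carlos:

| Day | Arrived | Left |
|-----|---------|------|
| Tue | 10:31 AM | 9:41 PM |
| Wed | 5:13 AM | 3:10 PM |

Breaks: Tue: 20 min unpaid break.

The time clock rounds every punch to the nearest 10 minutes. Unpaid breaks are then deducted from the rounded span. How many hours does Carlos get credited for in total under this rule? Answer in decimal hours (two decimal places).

20.83 hours

Tue: in 10:31 AM→10:30 AM, out 9:41 PM→9:40 PM; 11 h 10 min − 20 min = 10 h 50 min
Wed: in 5:13 AM→5:10 AM, out 3:10 PM→3:10 PM; 10 h 0 min
Total credited: 20 h 50 min.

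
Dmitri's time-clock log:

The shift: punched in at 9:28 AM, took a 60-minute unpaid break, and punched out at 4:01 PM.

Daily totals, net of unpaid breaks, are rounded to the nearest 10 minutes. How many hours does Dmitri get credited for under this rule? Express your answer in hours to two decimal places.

5.50 hours

The shift: 9:28 AM–4:01 PM = 6 h 33 min − 60 min = 5 h 33 min → rounds to 5 h 30 min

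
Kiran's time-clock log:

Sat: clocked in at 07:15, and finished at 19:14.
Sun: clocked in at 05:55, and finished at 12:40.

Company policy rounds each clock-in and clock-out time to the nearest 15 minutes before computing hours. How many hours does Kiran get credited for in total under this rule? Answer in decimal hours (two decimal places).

Sat: in 07:15→07:15, out 19:14→19:15; 12 h 0 min
Sun: in 05:55→06:00, out 12:40→12:45; 6 h 45 min
Total credited: 18 h 45 min.

18.75 hours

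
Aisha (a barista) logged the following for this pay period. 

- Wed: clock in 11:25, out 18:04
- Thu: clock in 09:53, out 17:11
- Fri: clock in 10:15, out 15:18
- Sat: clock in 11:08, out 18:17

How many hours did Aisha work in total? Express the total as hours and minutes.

Wed: 11:25–18:04 = 6 h 39 min
Thu: 09:53–17:11 = 7 h 18 min
Fri: 10:15–15:18 = 5 h 3 min
Sat: 11:08–18:17 = 7 h 9 min
Total: 6 h 39 min + 7 h 18 min + 5 h 3 min + 7 h 9 min = 26 h 9 min.

26 h 9 min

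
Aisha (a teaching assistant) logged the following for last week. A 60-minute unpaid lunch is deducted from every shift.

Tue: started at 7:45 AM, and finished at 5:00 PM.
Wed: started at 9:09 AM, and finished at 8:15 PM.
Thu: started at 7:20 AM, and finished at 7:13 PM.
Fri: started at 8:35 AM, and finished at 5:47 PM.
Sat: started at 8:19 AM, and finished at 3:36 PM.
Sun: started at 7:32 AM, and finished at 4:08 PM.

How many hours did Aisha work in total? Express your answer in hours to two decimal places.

51.32 hours

Tue: 7:45 AM–5:00 PM = 9 h 15 min; less 60 min break → 8 h 15 min
Wed: 9:09 AM–8:15 PM = 11 h 6 min; less 60 min break → 10 h 6 min
Thu: 7:20 AM–7:13 PM = 11 h 53 min; less 60 min break → 10 h 53 min
Fri: 8:35 AM–5:47 PM = 9 h 12 min; less 60 min break → 8 h 12 min
Sat: 8:19 AM–3:36 PM = 7 h 17 min; less 60 min break → 6 h 17 min
Sun: 7:32 AM–4:08 PM = 8 h 36 min; less 60 min break → 7 h 36 min
Total: 8 h 15 min + 10 h 6 min + 10 h 53 min + 8 h 12 min + 6 h 17 min + 7 h 36 min = 51 h 19 min.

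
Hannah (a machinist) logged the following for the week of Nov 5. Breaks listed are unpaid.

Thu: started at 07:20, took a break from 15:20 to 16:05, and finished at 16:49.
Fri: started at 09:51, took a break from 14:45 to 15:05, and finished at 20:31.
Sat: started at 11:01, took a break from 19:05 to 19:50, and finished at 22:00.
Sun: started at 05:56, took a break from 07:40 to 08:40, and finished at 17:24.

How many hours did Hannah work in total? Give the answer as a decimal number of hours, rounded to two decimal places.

Thu: 07:20–16:49 = 9 h 29 min; less 45 min break → 8 h 44 min
Fri: 09:51–20:31 = 10 h 40 min; less 20 min break → 10 h 20 min
Sat: 11:01–22:00 = 10 h 59 min; less 45 min break → 10 h 14 min
Sun: 05:56–17:24 = 11 h 28 min; less 60 min break → 10 h 28 min
Total: 8 h 44 min + 10 h 20 min + 10 h 14 min + 10 h 28 min = 39 h 46 min.

39.77 hours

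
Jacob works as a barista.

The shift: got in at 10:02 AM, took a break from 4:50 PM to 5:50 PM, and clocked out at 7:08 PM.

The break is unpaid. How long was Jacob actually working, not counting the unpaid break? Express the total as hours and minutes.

The shift: 10:02 AM–7:08 PM = 9 h 6 min; less 60 min break → 8 h 6 min

8 h 6 min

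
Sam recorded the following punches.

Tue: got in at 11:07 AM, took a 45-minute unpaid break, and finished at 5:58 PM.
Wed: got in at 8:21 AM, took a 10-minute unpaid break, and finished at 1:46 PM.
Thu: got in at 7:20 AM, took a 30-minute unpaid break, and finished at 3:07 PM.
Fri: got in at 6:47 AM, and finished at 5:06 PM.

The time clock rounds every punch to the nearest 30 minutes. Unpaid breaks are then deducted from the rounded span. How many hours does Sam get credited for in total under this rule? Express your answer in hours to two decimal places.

Tue: in 11:07 AM→11:00 AM, out 5:58 PM→6:00 PM; 7 h 0 min − 45 min = 6 h 15 min
Wed: in 8:21 AM→8:30 AM, out 1:46 PM→2:00 PM; 5 h 30 min − 10 min = 5 h 20 min
Thu: in 7:20 AM→7:30 AM, out 3:07 PM→3:00 PM; 7 h 30 min − 30 min = 7 h 0 min
Fri: in 6:47 AM→7:00 AM, out 5:06 PM→5:00 PM; 10 h 0 min
Total credited: 28 h 35 min.

28.58 hours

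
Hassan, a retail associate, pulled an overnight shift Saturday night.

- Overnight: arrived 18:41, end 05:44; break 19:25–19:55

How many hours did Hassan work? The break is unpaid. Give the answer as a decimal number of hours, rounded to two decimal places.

10.55 hours

Overnight: 18:41 → midnight = 5 h 19 min; midnight → 05:44 = 5 h 44 min; span 11 h 3 min; less 30 min break → 10 h 33 min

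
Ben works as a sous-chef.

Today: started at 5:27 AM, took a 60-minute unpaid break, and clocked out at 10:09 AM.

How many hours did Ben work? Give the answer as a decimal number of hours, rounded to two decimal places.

3.70 hours

Today: 5:27 AM–10:09 AM = 4 h 42 min; less 60 min break → 3 h 42 min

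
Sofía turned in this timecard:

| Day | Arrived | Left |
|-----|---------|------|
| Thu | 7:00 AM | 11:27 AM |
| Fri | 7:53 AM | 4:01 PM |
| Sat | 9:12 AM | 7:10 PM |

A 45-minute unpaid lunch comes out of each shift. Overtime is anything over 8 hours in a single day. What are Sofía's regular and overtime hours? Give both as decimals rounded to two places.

Regular 19.08 hours, overtime 1.22 hours

Thu: 7:00 AM–11:27 AM = 4 h 27 min; less 45 min break → 3 h 42 min
Fri: 7:53 AM–4:01 PM = 8 h 8 min; less 45 min break → 7 h 23 min
Sat: 9:12 AM–7:10 PM = 9 h 58 min; less 45 min break → 9 h 13 min
Thu reg 3 h 42 min / OT 0 h 0 min; Fri reg 7 h 23 min / OT 0 h 0 min; Sat reg 8 h 0 min / OT 1 h 13 min.
Totals: regular 19 h 5 min, overtime 1 h 13 min.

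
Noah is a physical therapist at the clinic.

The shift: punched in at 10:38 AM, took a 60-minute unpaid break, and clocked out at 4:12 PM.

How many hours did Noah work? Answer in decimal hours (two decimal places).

4.57 hours

The shift: 10:38 AM–4:12 PM = 5 h 34 min; less 60 min break → 4 h 34 min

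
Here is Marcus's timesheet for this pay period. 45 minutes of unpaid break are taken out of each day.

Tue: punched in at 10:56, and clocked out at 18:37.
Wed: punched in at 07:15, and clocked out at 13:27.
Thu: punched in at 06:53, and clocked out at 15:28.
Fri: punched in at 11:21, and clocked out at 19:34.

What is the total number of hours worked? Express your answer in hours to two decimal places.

27.68 hours

Tue: 10:56–18:37 = 7 h 41 min; less 45 min break → 6 h 56 min
Wed: 07:15–13:27 = 6 h 12 min; less 45 min break → 5 h 27 min
Thu: 06:53–15:28 = 8 h 35 min; less 45 min break → 7 h 50 min
Fri: 11:21–19:34 = 8 h 13 min; less 45 min break → 7 h 28 min
Total: 6 h 56 min + 5 h 27 min + 7 h 50 min + 7 h 28 min = 27 h 41 min.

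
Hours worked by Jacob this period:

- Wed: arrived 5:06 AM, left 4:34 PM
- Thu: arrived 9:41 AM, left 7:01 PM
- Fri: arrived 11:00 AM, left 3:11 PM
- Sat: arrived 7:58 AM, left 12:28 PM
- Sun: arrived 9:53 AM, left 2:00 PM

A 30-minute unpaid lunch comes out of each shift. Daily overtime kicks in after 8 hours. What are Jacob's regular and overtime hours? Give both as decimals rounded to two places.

Regular 27.30 hours, overtime 3.80 hours

Wed: 5:06 AM–4:34 PM = 11 h 28 min; less 30 min break → 10 h 58 min
Thu: 9:41 AM–7:01 PM = 9 h 20 min; less 30 min break → 8 h 50 min
Fri: 11:00 AM–3:11 PM = 4 h 11 min; less 30 min break → 3 h 41 min
Sat: 7:58 AM–12:28 PM = 4 h 30 min; less 30 min break → 4 h 0 min
Sun: 9:53 AM–2:00 PM = 4 h 7 min; less 30 min break → 3 h 37 min
Wed reg 8 h 0 min / OT 2 h 58 min; Thu reg 8 h 0 min / OT 0 h 50 min; Fri reg 3 h 41 min / OT 0 h 0 min; Sat reg 4 h 0 min / OT 0 h 0 min; Sun reg 3 h 37 min / OT 0 h 0 min.
Totals: regular 27 h 18 min, overtime 3 h 48 min.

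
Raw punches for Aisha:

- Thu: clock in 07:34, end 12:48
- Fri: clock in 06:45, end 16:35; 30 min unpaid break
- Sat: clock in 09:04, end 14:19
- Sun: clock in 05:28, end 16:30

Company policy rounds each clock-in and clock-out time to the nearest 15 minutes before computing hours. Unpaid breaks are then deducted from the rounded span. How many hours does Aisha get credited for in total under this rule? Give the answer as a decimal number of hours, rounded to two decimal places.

Thu: in 07:34→07:30, out 12:48→12:45; 5 h 15 min
Fri: in 06:45→06:45, out 16:35→16:30; 9 h 45 min − 30 min = 9 h 15 min
Sat: in 09:04→09:00, out 14:19→14:15; 5 h 15 min
Sun: in 05:28→05:30, out 16:30→16:30; 11 h 0 min
Total credited: 30 h 45 min.

30.75 hours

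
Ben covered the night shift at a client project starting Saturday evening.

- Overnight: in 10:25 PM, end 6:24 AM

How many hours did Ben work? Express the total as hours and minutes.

7 h 59 min

Overnight: 10:25 PM → midnight = 1 h 35 min; midnight → 6:24 AM = 6 h 24 min; span 7 h 59 min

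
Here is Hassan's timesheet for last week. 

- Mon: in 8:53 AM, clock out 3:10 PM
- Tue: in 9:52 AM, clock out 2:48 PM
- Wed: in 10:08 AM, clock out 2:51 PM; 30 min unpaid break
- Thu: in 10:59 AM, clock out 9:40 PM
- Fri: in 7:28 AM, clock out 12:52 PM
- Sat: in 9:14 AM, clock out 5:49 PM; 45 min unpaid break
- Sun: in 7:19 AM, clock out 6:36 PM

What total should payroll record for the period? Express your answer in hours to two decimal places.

Mon: 8:53 AM–3:10 PM = 6 h 17 min
Tue: 9:52 AM–2:48 PM = 4 h 56 min
Wed: 10:08 AM–2:51 PM = 4 h 43 min; less 30 min break → 4 h 13 min
Thu: 10:59 AM–9:40 PM = 10 h 41 min
Fri: 7:28 AM–12:52 PM = 5 h 24 min
Sat: 9:14 AM–5:49 PM = 8 h 35 min; less 45 min break → 7 h 50 min
Sun: 7:19 AM–6:36 PM = 11 h 17 min
Total: 6 h 17 min + 4 h 56 min + 4 h 13 min + 10 h 41 min + 5 h 24 min + 7 h 50 min + 11 h 17 min = 50 h 38 min.

50.63 hours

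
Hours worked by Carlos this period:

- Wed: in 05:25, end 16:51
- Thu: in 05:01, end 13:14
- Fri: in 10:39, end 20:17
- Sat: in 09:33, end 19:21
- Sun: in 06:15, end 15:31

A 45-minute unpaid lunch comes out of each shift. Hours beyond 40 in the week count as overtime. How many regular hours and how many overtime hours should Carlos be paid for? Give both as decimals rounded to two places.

Regular 40.00 hours, overtime 4.60 hours

Wed: 05:25–16:51 = 11 h 26 min; less 45 min break → 10 h 41 min
Thu: 05:01–13:14 = 8 h 13 min; less 45 min break → 7 h 28 min
Fri: 10:39–20:17 = 9 h 38 min; less 45 min break → 8 h 53 min
Sat: 09:33–19:21 = 9 h 48 min; less 45 min break → 9 h 3 min
Sun: 06:15–15:31 = 9 h 16 min; less 45 min break → 8 h 31 min
Total worked: 44 h 36 min = 44.60 h.
Threshold 40 h → overtime 4 h 36 min, regular 40 h 0 min.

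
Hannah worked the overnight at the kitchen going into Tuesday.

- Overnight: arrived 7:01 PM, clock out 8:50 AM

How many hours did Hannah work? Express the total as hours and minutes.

13 h 49 min

Overnight: 7:01 PM → midnight = 4 h 59 min; midnight → 8:50 AM = 8 h 50 min; span 13 h 49 min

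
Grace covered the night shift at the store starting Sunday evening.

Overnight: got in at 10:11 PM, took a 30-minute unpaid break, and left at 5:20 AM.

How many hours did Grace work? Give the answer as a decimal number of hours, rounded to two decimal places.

6.65 hours

Overnight: 10:11 PM → midnight = 1 h 49 min; midnight → 5:20 AM = 5 h 20 min; span 7 h 9 min; less 30 min break → 6 h 39 min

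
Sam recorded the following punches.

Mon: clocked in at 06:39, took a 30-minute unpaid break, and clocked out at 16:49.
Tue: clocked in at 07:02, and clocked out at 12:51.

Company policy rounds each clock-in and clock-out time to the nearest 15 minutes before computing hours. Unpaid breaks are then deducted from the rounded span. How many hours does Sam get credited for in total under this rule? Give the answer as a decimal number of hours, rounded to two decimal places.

Mon: in 06:39→06:45, out 16:49→16:45; 10 h 0 min − 30 min = 9 h 30 min
Tue: in 07:02→07:00, out 12:51→12:45; 5 h 45 min
Total credited: 15 h 15 min.

15.25 hours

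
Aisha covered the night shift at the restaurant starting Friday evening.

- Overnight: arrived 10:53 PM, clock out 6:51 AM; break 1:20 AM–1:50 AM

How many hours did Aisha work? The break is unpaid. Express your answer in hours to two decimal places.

Overnight: 10:53 PM → midnight = 1 h 7 min; midnight → 6:51 AM = 6 h 51 min; span 7 h 58 min; less 30 min break → 7 h 28 min

7.47 hours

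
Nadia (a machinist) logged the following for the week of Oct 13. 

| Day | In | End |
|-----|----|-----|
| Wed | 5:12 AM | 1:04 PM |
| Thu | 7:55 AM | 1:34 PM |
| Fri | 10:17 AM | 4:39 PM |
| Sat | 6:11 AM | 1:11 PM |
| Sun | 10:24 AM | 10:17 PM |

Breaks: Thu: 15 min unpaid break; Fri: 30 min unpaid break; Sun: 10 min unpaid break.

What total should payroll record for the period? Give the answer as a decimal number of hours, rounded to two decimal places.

Wed: 5:12 AM–1:04 PM = 7 h 52 min
Thu: 7:55 AM–1:34 PM = 5 h 39 min; less 15 min break → 5 h 24 min
Fri: 10:17 AM–4:39 PM = 6 h 22 min; less 30 min break → 5 h 52 min
Sat: 6:11 AM–1:11 PM = 7 h 0 min
Sun: 10:24 AM–10:17 PM = 11 h 53 min; less 10 min break → 11 h 43 min
Total: 7 h 52 min + 5 h 24 min + 5 h 52 min + 7 h 0 min + 11 h 43 min = 37 h 51 min.

37.85 hours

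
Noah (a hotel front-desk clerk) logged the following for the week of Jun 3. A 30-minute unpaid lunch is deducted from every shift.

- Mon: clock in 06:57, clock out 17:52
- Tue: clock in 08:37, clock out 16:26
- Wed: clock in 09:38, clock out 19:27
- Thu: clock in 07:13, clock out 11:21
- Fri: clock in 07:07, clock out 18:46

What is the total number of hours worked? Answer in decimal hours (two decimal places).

41.83 hours

Mon: 06:57–17:52 = 10 h 55 min; less 30 min break → 10 h 25 min
Tue: 08:37–16:26 = 7 h 49 min; less 30 min break → 7 h 19 min
Wed: 09:38–19:27 = 9 h 49 min; less 30 min break → 9 h 19 min
Thu: 07:13–11:21 = 4 h 8 min; less 30 min break → 3 h 38 min
Fri: 07:07–18:46 = 11 h 39 min; less 30 min break → 11 h 9 min
Total: 10 h 25 min + 7 h 19 min + 9 h 19 min + 3 h 38 min + 11 h 9 min = 41 h 50 min.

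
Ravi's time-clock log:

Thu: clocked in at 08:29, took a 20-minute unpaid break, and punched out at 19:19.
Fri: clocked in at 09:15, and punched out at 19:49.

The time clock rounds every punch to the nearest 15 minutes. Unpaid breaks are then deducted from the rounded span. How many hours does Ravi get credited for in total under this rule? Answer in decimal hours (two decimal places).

20.92 hours

Thu: in 08:29→08:30, out 19:19→19:15; 10 h 45 min − 20 min = 10 h 25 min
Fri: in 09:15→09:15, out 19:49→19:45; 10 h 30 min
Total credited: 20 h 55 min.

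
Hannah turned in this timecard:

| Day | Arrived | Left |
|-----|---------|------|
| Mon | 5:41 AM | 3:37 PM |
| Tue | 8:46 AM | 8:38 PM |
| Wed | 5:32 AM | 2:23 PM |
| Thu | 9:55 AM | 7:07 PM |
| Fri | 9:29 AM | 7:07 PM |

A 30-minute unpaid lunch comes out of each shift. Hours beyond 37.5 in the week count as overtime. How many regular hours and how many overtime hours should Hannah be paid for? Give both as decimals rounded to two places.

Mon: 5:41 AM–3:37 PM = 9 h 56 min; less 30 min break → 9 h 26 min
Tue: 8:46 AM–8:38 PM = 11 h 52 min; less 30 min break → 11 h 22 min
Wed: 5:32 AM–2:23 PM = 8 h 51 min; less 30 min break → 8 h 21 min
Thu: 9:55 AM–7:07 PM = 9 h 12 min; less 30 min break → 8 h 42 min
Fri: 9:29 AM–7:07 PM = 9 h 38 min; less 30 min break → 9 h 8 min
Total worked: 46 h 59 min = 46.98 h.
Threshold 37.5 h → overtime 9 h 29 min, regular 37 h 30 min.

Regular 37.50 hours, overtime 9.48 hours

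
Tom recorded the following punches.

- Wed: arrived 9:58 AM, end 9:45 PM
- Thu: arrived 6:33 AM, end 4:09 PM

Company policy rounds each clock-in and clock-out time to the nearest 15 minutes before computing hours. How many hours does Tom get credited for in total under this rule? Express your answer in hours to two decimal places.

Wed: in 9:58 AM→10:00 AM, out 9:45 PM→9:45 PM; 11 h 45 min
Thu: in 6:33 AM→6:30 AM, out 4:09 PM→4:15 PM; 9 h 45 min
Total credited: 21 h 30 min.

21.50 hours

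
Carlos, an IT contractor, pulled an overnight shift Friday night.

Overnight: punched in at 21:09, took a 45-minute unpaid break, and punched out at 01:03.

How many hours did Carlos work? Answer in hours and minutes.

Overnight: 21:09 → midnight = 2 h 51 min; midnight → 01:03 = 1 h 3 min; span 3 h 54 min; less 45 min break → 3 h 9 min

3 h 9 min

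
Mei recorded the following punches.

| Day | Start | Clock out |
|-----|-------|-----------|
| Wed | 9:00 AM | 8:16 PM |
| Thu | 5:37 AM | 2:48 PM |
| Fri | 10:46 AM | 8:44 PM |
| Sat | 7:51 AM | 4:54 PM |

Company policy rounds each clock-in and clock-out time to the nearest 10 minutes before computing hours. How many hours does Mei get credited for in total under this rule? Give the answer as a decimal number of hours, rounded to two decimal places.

39.33 hours

Wed: in 9:00 AM→9:00 AM, out 8:16 PM→8:20 PM; 11 h 20 min
Thu: in 5:37 AM→5:40 AM, out 2:48 PM→2:50 PM; 9 h 10 min
Fri: in 10:46 AM→10:50 AM, out 8:44 PM→8:40 PM; 9 h 50 min
Sat: in 7:51 AM→7:50 AM, out 4:54 PM→4:50 PM; 9 h 0 min
Total credited: 39 h 20 min.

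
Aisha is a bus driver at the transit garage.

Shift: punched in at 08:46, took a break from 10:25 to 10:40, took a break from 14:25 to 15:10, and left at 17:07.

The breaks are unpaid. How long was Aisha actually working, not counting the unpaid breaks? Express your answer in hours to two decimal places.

7.35 hours

Shift: 08:46–17:07 = 8 h 21 min; less 60 min break → 7 h 21 min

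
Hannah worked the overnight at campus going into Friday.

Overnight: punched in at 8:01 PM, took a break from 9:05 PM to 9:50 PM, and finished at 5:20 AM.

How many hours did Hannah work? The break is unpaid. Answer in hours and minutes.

Overnight: 8:01 PM → midnight = 3 h 59 min; midnight → 5:20 AM = 5 h 20 min; span 9 h 19 min; less 45 min break → 8 h 34 min

8 h 34 min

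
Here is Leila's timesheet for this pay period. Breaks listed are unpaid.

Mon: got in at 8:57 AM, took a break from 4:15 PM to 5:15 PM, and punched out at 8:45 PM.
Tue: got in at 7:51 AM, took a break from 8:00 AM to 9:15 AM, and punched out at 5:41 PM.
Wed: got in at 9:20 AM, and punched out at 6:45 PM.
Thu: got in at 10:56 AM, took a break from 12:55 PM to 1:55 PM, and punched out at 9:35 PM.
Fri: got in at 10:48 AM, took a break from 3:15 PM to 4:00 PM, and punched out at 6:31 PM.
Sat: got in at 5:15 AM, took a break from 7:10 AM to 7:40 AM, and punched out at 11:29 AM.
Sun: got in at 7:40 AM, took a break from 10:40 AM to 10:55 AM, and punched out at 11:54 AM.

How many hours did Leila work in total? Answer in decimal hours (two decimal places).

Mon: 8:57 AM–8:45 PM = 11 h 48 min; less 60 min break → 10 h 48 min
Tue: 7:51 AM–5:41 PM = 9 h 50 min; less 75 min break → 8 h 35 min
Wed: 9:20 AM–6:45 PM = 9 h 25 min
Thu: 10:56 AM–9:35 PM = 10 h 39 min; less 60 min break → 9 h 39 min
Fri: 10:48 AM–6:31 PM = 7 h 43 min; less 45 min break → 6 h 58 min
Sat: 5:15 AM–11:29 AM = 6 h 14 min; less 30 min break → 5 h 44 min
Sun: 7:40 AM–11:54 AM = 4 h 14 min; less 15 min break → 3 h 59 min
Total: 10 h 48 min + 8 h 35 min + 9 h 25 min + 9 h 39 min + 6 h 58 min + 5 h 44 min + 3 h 59 min = 55 h 8 min.

55.13 hours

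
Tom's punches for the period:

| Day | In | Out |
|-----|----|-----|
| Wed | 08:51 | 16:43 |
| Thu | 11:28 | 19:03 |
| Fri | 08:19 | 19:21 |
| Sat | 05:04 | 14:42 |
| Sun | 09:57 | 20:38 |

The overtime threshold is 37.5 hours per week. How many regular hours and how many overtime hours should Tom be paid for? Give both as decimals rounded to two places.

Wed: 08:51–16:43 = 7 h 52 min
Thu: 11:28–19:03 = 7 h 35 min
Fri: 08:19–19:21 = 11 h 2 min
Sat: 05:04–14:42 = 9 h 38 min
Sun: 09:57–20:38 = 10 h 41 min
Total worked: 46 h 48 min = 46.80 h.
Threshold 37.5 h → overtime 9 h 18 min, regular 37 h 30 min.

Regular 37.50 hours, overtime 9.30 hours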